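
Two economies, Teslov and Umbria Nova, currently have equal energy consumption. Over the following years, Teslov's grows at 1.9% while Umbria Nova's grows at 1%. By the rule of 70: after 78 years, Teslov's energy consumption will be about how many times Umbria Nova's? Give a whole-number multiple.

about 2 times

Only the 0.9-point difference matters.
70/0.9 ≈ 77.78 years per doubling of the ratio; 78 years gives 1.00 doublings, so ≈ 2×.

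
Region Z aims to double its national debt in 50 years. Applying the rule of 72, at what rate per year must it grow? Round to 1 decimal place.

around 1.4%

72 / 50 ≈ 1.44, so about 1.4% per year.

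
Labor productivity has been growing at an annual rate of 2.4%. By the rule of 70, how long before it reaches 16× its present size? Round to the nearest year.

around 117 years

At 2.4% it doubles every 70/2.4 ≈ 29.17 years.
16× is 4 doublings, so 4 × 29.17 ≈ 117 years.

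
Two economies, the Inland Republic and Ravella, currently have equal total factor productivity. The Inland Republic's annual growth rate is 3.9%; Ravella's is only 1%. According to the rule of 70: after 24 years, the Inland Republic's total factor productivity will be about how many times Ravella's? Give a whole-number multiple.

Rate gap = 3.9% − 1% = 2.9 points.
The ratio doubles every 70/2.9 ≈ 24.14 years.
24/24.14 ≈ 0.99 doublings → ratio ≈ 2^0.99 ≈ 2.

≈ 2 times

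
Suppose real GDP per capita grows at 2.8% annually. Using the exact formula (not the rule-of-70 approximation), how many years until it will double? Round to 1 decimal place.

t = ln(2) / ln(1 + 0.028) = 0.6931 / 0.027615 ≈ 25.10.

25.1 years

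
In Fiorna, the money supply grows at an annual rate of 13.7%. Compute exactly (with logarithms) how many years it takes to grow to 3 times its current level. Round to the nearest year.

t = ln(3) / ln(1 + 0.137) = 1.0986 / 0.128393 ≈ 8.56.
≈ 9 years.

9 years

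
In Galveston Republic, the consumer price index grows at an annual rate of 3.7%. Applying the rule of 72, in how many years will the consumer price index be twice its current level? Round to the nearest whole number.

At 3.7%, doubling takes about 72/3.7 = 19.46 years.

about 19 years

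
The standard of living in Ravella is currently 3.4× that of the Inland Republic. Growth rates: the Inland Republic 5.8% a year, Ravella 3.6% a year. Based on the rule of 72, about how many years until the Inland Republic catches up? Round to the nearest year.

about 58 years

The growth-rate gap is 5.8% − 3.6% = 2.2 percentage points.
So the ratio between them halves every 72/2.2 ≈ 32.73 years.
A 3.4× gap takes log₂(3.4) ≈ 1.77 halvings to close: 1.77 × 32.73 ≈ 58 years.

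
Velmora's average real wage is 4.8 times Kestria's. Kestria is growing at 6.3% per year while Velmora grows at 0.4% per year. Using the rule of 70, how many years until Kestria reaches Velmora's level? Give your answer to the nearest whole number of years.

27 years

Kestria gains on Velmora at 6.3% − 0.4% = 5.9 points a year.
At that relative rate the gap halves every 70/5.9 ≈ 11.86 years.
A 4.8 times gap takes log₂(4.8) ≈ 2.26 halvings to close: 2.26 × 11.86 ≈ 27 years.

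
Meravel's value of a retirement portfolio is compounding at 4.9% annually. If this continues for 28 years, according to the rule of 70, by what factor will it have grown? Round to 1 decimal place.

approximately 3.9 times

Doubling time ≈ 70/4.9 = 14.29 years.
28 years / 14.29 ≈ 1.96 doublings → factor 2^1.96 ≈ 3.9.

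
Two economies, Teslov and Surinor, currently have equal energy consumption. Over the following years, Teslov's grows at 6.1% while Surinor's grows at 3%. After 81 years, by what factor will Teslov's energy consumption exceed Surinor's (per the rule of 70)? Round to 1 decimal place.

Teslov pulls ahead at 3.1 pp per year, so the ratio doubles every 70/3.1 ≈ 22.58 years.
In 81 years that's 3.59 doublings: 2^3.59 ≈ 12.0.

about 12.0 times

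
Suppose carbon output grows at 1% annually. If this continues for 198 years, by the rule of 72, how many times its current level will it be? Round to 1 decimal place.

roughly 6.7 times

Doubling time ≈ 72/1 = 72.00 years.
198 years / 72.00 ≈ 2.75 doublings → factor 2^2.75 ≈ 6.7.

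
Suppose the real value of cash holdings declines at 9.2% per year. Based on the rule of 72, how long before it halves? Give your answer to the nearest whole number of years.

roughly 8 years

Halving time ≈ 72 / 9.2 = 7.83 → 8 years.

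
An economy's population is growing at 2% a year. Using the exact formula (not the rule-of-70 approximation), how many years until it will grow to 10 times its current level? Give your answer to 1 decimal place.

116.3 years

t = ln(10) / ln(1 + 0.02) = 2.3026 / 0.019803 ≈ 116.28.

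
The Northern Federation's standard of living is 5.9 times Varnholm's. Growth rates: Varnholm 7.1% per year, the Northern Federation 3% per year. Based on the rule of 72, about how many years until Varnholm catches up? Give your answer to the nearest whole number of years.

roughly 45 years

What matters is the difference: 4.1 pp.
Rule of 72 on the gap: the ratio halves every 72/4.1 ≈ 17.56 years.
A 5.9 times gap takes log₂(5.9) ≈ 2.56 halvings to close: 2.56 × 17.56 ≈ 45 years.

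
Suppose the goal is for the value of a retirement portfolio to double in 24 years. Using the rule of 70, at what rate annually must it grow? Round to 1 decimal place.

70 / 24 ≈ 2.92, so about 2.9% annually.

around 2.9%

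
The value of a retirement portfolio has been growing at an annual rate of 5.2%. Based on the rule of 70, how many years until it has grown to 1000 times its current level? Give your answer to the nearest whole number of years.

At 5.2% it doubles every 70/5.2 ≈ 13.46 years.
Reaching 1000× takes log₂(1000) ≈ 9.97 doublings.
9.97 × 13.46 ≈ 134 years.

approximately 134 years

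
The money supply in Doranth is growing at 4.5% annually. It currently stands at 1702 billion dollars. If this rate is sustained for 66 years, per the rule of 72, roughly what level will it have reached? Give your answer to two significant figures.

approximately 30000 billion dollars

It doubles every 72/4.5 ≈ 16.00 years, so 66 years is 4.13 doublings.
2^4.13 ≈ 17.51; 1702 × 17.51 ≈ 30000 billion dollars.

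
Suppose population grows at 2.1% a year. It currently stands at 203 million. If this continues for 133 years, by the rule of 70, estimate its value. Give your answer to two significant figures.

around 3200 million

It doubles every 70/2.1 ≈ 33.33 years, so 133 years is 3.99 doublings.
2^3.99 ≈ 15.89; 203 × 15.89 ≈ 3200 million.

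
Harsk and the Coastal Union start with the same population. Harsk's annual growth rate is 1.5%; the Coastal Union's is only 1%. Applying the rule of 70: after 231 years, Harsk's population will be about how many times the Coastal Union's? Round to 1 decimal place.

Only the 0.5-point difference matters.
70/0.5 ≈ 140.00 years per doubling of the ratio; 231 years gives 1.65 doublings, so ≈ 3.1×.

3.1 times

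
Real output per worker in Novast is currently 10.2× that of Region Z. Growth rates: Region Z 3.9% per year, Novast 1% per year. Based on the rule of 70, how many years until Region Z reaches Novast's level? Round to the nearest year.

≈ 81 years

What matters is the difference: 2.9 pp.
Rule of 70 on the gap: the ratio halves every 70/2.9 ≈ 24.14 years.
A 10.2× gap takes log₂(10.2) ≈ 3.35 halvings to close: 3.35 × 24.14 ≈ 81 years.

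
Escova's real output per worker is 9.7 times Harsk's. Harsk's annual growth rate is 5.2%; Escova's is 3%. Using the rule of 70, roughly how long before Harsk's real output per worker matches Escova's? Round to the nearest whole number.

104 years

The growth-rate gap is 5.2% − 3% = 2.2 percentage points.
So the ratio between them halves every 70/2.2 ≈ 31.82 years.
A 9.7 times gap takes log₂(9.7) ≈ 3.28 halvings to close: 3.28 × 31.82 ≈ 104 years.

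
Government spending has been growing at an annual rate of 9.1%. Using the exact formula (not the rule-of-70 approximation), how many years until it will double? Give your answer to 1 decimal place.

8.0 years

t = ln(2) / ln(1 + 0.091) = 0.6931 / 0.087095 ≈ 7.96.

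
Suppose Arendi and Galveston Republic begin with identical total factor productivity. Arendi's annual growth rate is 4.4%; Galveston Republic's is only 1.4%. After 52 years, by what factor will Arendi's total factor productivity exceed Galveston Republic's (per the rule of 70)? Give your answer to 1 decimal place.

≈ 4.7 times

Only the 3-point difference matters.
70/3 ≈ 23.33 years per doubling of the ratio; 52 years gives 2.23 doublings, so ≈ 4.7×.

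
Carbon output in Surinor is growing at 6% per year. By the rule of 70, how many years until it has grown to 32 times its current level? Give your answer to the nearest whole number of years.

Doubling time ≈ 70/6 = 11.67 years.
32 = 2^5, so 5 doublings → 58 years.

about 58 years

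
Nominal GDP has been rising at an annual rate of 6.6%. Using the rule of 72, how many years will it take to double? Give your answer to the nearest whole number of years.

At 6.6%, doubling takes about 72/6.6 = 10.91 years.

11 years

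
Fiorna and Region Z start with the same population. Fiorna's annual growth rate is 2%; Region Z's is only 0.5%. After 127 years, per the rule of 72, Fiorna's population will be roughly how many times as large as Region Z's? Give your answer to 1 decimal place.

6.3 times

Only the 1.5-point difference matters.
72/1.5 ≈ 48.00 years per doubling of the ratio; 127 years gives 2.65 doublings, so ≈ 6.3×.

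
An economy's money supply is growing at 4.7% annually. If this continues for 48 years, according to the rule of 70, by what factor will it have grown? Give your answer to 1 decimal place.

Doubles every ≈ 14.89 years (70/4.7).
48 years is 3.22 doublings; 2^3.22 ≈ 9.3×.

9.3 times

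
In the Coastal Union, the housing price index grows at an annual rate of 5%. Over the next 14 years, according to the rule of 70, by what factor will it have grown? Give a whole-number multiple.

≈ 2 times

70/5 ≈ 14.00 years per doubling.
14 years fits 1 doubling: 2^1 = 2.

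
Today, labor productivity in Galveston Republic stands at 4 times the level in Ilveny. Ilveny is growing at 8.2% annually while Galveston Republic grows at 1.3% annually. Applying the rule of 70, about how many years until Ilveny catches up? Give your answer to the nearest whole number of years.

about 20 years

Ilveny gains on Galveston Republic at 8.2% − 1.3% = 6.9 points a year.
At that relative rate the gap halves every 70/6.9 ≈ 10.14 years.
A 4 times gap closes after 2 halvings: 2 × 10.14 ≈ 20 years.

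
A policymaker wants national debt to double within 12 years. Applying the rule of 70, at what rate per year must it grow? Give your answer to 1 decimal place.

70 / 12 ≈ 5.83, so about 5.8% per year.

≈ 5.8%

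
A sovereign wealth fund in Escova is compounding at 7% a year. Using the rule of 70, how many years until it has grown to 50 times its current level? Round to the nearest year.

approximately 56 years

At 7% it doubles every 70/7 ≈ 10.00 years.
Reaching 50× takes log₂(50) ≈ 5.64 doublings.
5.64 × 10.00 ≈ 56 years.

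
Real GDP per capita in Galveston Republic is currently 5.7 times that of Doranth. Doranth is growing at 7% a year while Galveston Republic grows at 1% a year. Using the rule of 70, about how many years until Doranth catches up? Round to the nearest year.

29 years

The growth-rate gap is 7% − 1% = 6 percentage points.
So the ratio between them halves every 70/6 ≈ 11.67 years.
A 5.7 times gap takes log₂(5.7) ≈ 2.51 halvings to close: 2.51 × 11.67 ≈ 29 years.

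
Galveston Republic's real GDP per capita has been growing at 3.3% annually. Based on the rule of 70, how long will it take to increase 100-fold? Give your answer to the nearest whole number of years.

roughly 141 years

Doubling time ≈ 70/3.3 = 21.21 years.
100× is log₂ 100 ≈ 6.64 doublings, so ≈ 6.64 × 21.21 = 141 years.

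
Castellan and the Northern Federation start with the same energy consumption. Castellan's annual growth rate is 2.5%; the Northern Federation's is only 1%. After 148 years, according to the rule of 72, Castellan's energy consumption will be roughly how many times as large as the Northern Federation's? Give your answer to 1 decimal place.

Rate gap = 2.5% − 1% = 1.5 points.
The ratio doubles every 72/1.5 ≈ 48.00 years.
148/48.00 ≈ 3.08 doublings → ratio ≈ 2^3.08 ≈ 8.5.

about 8.5 times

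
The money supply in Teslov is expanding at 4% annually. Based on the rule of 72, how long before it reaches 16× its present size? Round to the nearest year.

Doubling time ≈ 72/4 = 18.00 years.
Getting to 16× needs 4 doublings: 4 × 18.00 ≈ 72 years.

about 72 years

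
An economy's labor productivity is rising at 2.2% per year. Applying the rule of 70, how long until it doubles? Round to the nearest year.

At 2.2%, doubling takes about 70/2.2 = 31.82 years.

roughly 32 years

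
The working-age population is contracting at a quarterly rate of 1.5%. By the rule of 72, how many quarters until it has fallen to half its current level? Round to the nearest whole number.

Falling at 1.5%, it halves about every 72/1.5 = 48.00 quarters.

≈ 48 quarters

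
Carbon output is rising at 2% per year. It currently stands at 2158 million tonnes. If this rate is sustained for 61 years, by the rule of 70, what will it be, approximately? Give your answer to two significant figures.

Doubling time ≈ 70/2 = 35.00 years.
61 years is 61/35.00 ≈ 1.74 doublings, a factor of 2^1.74 ≈ 3.34.
2158 × 3.34 ≈ 7200 million tonnes.

around 7200 million tonnes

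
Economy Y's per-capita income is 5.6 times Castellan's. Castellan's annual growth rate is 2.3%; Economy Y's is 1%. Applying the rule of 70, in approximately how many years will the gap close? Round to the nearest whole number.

What matters is the difference: 1.3 pp.
Rule of 70 on the gap: the ratio halves every 70/1.3 ≈ 53.85 years.
A 5.6 times gap takes log₂(5.6) ≈ 2.49 halvings to close: 2.49 × 53.85 ≈ 134 years.

about 134 years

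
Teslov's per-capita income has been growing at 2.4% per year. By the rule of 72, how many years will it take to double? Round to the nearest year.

roughly 30 years

At 2.4%, doubling takes about 72/2.4 = 30.00 years.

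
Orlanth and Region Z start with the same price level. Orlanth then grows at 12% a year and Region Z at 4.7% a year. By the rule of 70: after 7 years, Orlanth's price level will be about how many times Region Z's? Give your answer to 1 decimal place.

Rate gap = 12% − 4.7% = 7.3 points.
The ratio doubles every 70/7.3 ≈ 9.59 years.
7/9.59 ≈ 0.73 doublings → ratio ≈ 2^0.73 ≈ 1.7.

approximately 1.7 times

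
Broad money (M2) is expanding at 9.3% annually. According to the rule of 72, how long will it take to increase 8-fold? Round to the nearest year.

≈ 23 years

At 9.3% it doubles every 72/9.3 ≈ 7.74 years.
Getting to 8× needs 3 doublings: 3 × 7.74 ≈ 23 years.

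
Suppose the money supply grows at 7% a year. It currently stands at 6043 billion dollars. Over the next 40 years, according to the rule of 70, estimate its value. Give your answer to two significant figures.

It doubles every 70/7 ≈ 10.00 years, so 40 years is 4.00 doublings.
2^4.00 ≈ 16.00; 6043 × 16.00 ≈ 97000 billion dollars.

about 97000 billion dollars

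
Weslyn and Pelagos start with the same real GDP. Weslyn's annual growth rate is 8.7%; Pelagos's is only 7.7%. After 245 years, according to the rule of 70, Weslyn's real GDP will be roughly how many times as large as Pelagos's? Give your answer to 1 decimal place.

Weslyn pulls ahead at 1 pp per year, so the ratio doubles every 70/1 ≈ 70.00 years.
In 245 years that's 3.50 doublings: 2^3.50 ≈ 11.3.

11.3 times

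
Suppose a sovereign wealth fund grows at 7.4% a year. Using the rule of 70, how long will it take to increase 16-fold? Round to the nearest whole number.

One doubling takes 70/7.4 = 9.46 years.
Getting to 16× needs 4 doublings: 4 × 9.46 ≈ 38 years.

≈ 38 years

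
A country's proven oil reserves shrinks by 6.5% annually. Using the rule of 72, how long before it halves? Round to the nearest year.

around 11 years

Falling at 6.5%, it halves about every 72/6.5 = 11.08 years.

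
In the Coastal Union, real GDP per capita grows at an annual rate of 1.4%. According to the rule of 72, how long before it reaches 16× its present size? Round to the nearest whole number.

≈ 206 years

One doubling takes 72/1.4 = 51.43 years.
16 = 2^4, so 4 doublings → 206 years.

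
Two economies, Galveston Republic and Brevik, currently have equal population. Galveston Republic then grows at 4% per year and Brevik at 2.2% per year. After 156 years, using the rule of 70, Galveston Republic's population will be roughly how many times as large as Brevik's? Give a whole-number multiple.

roughly 16 times

Rate gap = 4% − 2.2% = 1.8 points.
The ratio doubles every 70/1.8 ≈ 38.89 years.
156/38.89 ≈ 4.01 doublings → ratio ≈ 2^4.01 ≈ 16.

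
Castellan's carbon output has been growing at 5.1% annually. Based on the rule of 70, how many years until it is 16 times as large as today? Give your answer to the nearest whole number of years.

55 years

Doubling time ≈ 70/5.1 = 13.73 years.
Getting to 16× needs 4 doublings: 4 × 13.73 ≈ 55 years.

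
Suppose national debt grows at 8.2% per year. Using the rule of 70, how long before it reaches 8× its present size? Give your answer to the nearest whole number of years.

roughly 26 years

At 8.2% it doubles every 70/8.2 ≈ 8.54 years.
Getting to 8× needs 3 doublings: 3 × 8.54 ≈ 26 years.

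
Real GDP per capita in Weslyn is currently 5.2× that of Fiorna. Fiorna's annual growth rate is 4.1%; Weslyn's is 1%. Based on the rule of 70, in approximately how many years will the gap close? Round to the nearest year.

54 years

What matters is the difference: 3.1 pp.
Rule of 70 on the gap: the ratio halves every 70/3.1 ≈ 22.58 years.
A 5.2× gap takes log₂(5.2) ≈ 2.38 halvings to close: 2.38 × 22.58 ≈ 54 years.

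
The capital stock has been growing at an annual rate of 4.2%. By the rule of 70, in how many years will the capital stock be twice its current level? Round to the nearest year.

≈ 17 years

At 4.2%, doubling takes about 70/4.2 = 16.67 years.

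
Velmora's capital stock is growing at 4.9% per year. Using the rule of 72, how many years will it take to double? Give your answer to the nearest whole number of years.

At 4.9%, doubling takes about 72/4.9 = 14.69 years.

about 15 years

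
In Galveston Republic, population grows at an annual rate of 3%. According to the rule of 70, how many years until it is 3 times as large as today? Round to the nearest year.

Doubling time ≈ 70/3 = 23.33 years.
3× is log₂ 3 ≈ 1.58 doublings, so ≈ 1.58 × 23.33 = 37 years.

roughly 37 years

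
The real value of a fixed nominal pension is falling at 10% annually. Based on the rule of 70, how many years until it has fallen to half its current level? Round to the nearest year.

around 7 years

Falling at 10%, it halves about every 70/10 = 7.00 years.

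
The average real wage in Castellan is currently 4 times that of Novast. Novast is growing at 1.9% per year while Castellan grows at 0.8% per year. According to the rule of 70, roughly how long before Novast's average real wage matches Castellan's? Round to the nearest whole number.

about 127 years

What matters is the difference: 1.1 pp.
Rule of 70 on the gap: the ratio halves every 70/1.1 ≈ 63.64 years.
A 4 times gap closes after 2 halvings: 2 × 63.64 ≈ 127 years.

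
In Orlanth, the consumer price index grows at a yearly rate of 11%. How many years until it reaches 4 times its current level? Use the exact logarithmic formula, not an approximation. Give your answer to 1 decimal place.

13.3 years

t = ln(4) / ln(1 + 0.11) = 1.3863 / 0.104360 ≈ 13.28.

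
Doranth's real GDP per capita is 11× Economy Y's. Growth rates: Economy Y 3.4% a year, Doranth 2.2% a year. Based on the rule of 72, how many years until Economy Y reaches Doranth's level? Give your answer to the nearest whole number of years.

What matters is the difference: 1.2 pp.
Rule of 72 on the gap: the ratio halves every 72/1.2 ≈ 60.00 years.
An 11× gap takes log₂(11) ≈ 3.46 halvings to close: 3.46 × 60.00 ≈ 208 years.

≈ 208 years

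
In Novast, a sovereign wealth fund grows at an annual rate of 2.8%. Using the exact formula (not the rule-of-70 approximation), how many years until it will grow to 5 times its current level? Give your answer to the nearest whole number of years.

t = ln(5) / ln(1 + 0.028) = 1.6094 / 0.027615 ≈ 58.28.
≈ 58 years.

58 years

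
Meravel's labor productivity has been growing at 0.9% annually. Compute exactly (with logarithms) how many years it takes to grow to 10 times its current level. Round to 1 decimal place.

t = ln(10) / ln(1 + 0.009) = 2.3026 / 0.008960 ≈ 256.99.

257.0 years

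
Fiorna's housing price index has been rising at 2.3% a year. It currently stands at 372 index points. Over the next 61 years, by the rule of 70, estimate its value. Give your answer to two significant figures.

1500 index points

It doubles every 70/2.3 ≈ 30.43 years, so 61 years is 2.00 doublings.
2^2.00 ≈ 4.00; 372 × 4.00 ≈ 1500 index points.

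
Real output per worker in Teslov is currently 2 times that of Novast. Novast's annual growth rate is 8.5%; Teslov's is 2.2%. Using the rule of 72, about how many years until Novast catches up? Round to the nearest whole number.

about 11 years

What matters is the difference: 6.3 pp.
Rule of 72 on the gap: the ratio halves every 72/6.3 ≈ 11.43 years.
A 2 times gap closes after 1 halving: 1 × 11.43 ≈ 11 years.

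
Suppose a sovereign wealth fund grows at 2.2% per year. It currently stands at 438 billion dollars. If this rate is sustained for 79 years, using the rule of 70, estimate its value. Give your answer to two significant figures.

about 2400 billion dollars

It doubles every 70/2.2 ≈ 31.82 years, so 79 years is 2.48 doublings.
2^2.48 ≈ 5.58; 438 × 5.58 ≈ 2400 billion dollars.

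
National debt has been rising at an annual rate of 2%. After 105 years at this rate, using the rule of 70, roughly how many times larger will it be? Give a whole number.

At 2% one doubling takes ≈ 35.00 years; 105 years is 3 of them, so ×8.

approximately 8 times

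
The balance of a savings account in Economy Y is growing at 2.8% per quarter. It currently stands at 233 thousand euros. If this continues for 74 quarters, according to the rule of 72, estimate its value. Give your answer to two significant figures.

Doubling time ≈ 72/2.8 = 25.71 quarters.
74 quarters is 74/25.71 ≈ 2.88 doublings, a factor of 2^2.88 ≈ 7.36.
233 × 7.36 ≈ 1700 thousand euros.

around 1700 thousand euros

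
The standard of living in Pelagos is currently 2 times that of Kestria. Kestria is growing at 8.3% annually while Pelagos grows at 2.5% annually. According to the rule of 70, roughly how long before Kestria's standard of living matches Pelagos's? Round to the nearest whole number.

12 years

What matters is the difference: 5.8 pp.
Rule of 70 on the gap: the ratio halves every 70/5.8 ≈ 12.07 years.
A 2 times gap closes after 1 halving: 1 × 12.07 ≈ 12 years.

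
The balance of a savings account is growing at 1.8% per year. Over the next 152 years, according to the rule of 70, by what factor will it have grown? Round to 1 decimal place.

≈ 15.0 times

Doubling time ≈ 70/1.8 = 38.89 years.
152 years / 38.89 ≈ 3.91 doublings → factor 2^3.91 ≈ 15.0.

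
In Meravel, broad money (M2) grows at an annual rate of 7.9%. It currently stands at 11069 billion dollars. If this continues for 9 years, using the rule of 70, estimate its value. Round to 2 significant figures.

It doubles every 70/7.9 ≈ 8.86 years, so 9 years is 1.02 doublings.
2^1.02 ≈ 2.03; 11069 × 2.03 ≈ 22000 billion dollars.

22000 billion dollars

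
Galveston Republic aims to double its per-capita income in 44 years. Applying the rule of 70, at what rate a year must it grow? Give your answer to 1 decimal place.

around 1.6%

70 / 44 ≈ 1.59, so about 1.6% a year.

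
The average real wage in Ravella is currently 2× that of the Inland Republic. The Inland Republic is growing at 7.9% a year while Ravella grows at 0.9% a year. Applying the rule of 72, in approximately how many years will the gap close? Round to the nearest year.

around 10 years

The growth-rate gap is 7.9% − 0.9% = 7 percentage points.
So the ratio between them halves every 72/7 ≈ 10.29 years.
A 2× gap closes after 1 halving: 1 × 10.29 ≈ 10 years.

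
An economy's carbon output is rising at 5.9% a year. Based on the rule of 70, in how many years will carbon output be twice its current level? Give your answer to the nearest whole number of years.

70/5.9 ≈ 11.86, so it doubles roughly every 12 years.

roughly 12 years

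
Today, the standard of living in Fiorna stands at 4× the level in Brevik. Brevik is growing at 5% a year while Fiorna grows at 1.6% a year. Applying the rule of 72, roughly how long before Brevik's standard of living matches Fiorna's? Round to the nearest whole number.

What matters is the difference: 3.4 pp.
Rule of 72 on the gap: the ratio halves every 72/3.4 ≈ 21.18 years.
A 4× gap closes after 2 halvings: 2 × 21.18 ≈ 42 years.

around 42 years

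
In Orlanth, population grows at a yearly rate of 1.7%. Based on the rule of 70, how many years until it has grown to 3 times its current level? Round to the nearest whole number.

One doubling takes 70/1.7 = 41.18 years.
Reaching 3× takes log₂(3) ≈ 1.58 doublings.
1.58 × 41.18 ≈ 65 years.

about 65 years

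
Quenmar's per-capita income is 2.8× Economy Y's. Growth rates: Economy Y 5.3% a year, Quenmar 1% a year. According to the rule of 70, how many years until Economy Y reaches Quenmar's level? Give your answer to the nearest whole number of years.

≈ 24 years

The growth-rate gap is 5.3% − 1% = 4.3 percentage points.
So the ratio between them halves every 70/4.3 ≈ 16.28 years.
A 2.8× gap takes log₂(2.8) ≈ 1.49 halvings to close: 1.49 × 16.28 ≈ 24 years.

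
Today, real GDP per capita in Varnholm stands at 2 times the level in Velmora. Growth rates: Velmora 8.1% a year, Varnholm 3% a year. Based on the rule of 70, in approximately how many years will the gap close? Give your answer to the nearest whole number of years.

roughly 14 years

Velmora gains on Varnholm at 8.1% − 3% = 5.1 points a year.
At that relative rate the gap halves every 70/5.1 ≈ 13.73 years.
A 2 times gap closes after 1 halving: 1 × 13.73 ≈ 14 years.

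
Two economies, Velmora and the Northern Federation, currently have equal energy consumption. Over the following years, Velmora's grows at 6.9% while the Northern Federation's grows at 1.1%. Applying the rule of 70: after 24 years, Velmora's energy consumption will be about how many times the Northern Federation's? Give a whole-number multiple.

Rate gap = 6.9% − 1.1% = 5.8 points.
The ratio doubles every 70/5.8 ≈ 12.07 years.
24/12.07 ≈ 1.99 doublings → ratio ≈ 2^1.99 ≈ 4.

around 4 times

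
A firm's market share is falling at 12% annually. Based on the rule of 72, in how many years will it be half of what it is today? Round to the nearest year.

The rule works in reverse for decay: 72/12 ≈ 6.00 years to halve.

approximately 6 years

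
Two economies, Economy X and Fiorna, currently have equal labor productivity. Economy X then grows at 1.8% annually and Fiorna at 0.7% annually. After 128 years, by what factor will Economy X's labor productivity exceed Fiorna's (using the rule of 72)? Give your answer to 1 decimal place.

Rate gap = 1.8% − 0.7% = 1.1 points.
The ratio doubles every 72/1.1 ≈ 65.45 years.
128/65.45 ≈ 1.96 doublings → ratio ≈ 2^1.96 ≈ 3.9.

3.9 times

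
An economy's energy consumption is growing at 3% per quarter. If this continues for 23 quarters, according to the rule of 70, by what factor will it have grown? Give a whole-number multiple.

70/3 ≈ 23.33 quarters per doubling.
23 quarters fits 1 doubling: 2^1 = 2.

around 2 times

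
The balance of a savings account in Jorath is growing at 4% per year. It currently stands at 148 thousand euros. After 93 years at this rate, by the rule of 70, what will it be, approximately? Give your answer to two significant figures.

5900 thousand euros

It doubles every 70/4 ≈ 17.50 years, so 93 years is 5.31 doublings.
2^5.31 ≈ 39.67; 148 × 39.67 ≈ 5900 thousand euros.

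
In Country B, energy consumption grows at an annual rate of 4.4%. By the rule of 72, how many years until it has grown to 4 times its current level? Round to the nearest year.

about 33 years

One doubling takes 72/4.4 = 16.36 years.
Getting to 4× needs 2 doublings: 2 × 16.36 ≈ 33 years.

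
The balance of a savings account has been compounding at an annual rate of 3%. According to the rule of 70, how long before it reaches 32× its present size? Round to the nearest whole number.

about 117 years

One doubling takes 70/3 = 23.33 years.
Getting to 32× needs 5 doublings: 5 × 23.33 ≈ 117 years.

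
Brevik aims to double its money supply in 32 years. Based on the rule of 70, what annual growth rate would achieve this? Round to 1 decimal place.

70 / 32 ≈ 2.19, so about 2.2% annually.

approximately 2.2%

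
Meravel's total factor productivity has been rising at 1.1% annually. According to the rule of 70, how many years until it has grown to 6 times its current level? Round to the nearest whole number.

≈ 164 years

One doubling takes 70/1.1 = 63.64 years.
Reaching 6× takes log₂(6) ≈ 2.58 doublings.
2.58 × 63.64 ≈ 164 years.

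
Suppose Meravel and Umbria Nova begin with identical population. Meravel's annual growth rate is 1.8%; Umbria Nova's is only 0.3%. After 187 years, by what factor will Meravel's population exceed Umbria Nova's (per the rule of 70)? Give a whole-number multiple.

Meravel pulls ahead at 1.5 pp per year, so the ratio doubles every 70/1.5 ≈ 46.67 years.
In 187 years that's 4.01 doublings: 2^4.01 ≈ 16.

about 16 times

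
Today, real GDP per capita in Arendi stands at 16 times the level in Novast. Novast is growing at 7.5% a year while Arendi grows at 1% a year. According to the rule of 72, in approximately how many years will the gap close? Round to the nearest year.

approximately 44 years

The growth-rate gap is 7.5% − 1% = 6.5 percentage points.
So the ratio between them halves every 72/6.5 ≈ 11.08 years.
A 16 times gap closes after 4 halvings: 4 × 11.08 ≈ 44 years.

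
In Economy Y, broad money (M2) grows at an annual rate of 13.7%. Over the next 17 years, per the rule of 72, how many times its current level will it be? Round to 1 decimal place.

Doubling time ≈ 72/13.7 = 5.26 years.
17 years / 5.26 ≈ 3.23 doublings → factor 2^3.23 ≈ 9.4.

9.4 times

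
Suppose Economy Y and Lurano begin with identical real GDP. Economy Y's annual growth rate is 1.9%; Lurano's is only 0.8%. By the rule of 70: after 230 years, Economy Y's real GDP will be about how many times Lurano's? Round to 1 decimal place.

roughly 12.2 times

Only the 1.1-point difference matters.
70/1.1 ≈ 63.64 years per doubling of the ratio; 230 years gives 3.61 doublings, so ≈ 12.2×.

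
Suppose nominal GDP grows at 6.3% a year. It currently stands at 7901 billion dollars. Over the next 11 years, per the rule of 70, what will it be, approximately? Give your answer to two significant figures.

around 16000 billion dollars

It doubles every 70/6.3 ≈ 11.11 years, so 11 years is 0.99 doublings.
2^0.99 ≈ 1.99; 7901 × 1.99 ≈ 16000 billion dollars.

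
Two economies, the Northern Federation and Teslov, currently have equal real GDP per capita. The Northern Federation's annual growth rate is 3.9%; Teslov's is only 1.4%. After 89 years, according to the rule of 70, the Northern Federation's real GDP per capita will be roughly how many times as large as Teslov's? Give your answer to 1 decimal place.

roughly 9.1 times

Only the 2.5-point difference matters.
70/2.5 ≈ 28.00 years per doubling of the ratio; 89 years gives 3.18 doublings, so ≈ 9.1×.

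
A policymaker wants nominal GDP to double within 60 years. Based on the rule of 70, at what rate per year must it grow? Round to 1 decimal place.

70 / 60 ≈ 1.17, so about 1.2% per year.

approximately 1.2% per year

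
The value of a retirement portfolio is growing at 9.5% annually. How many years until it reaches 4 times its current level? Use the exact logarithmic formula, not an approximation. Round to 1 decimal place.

t = ln(4) / ln(1 + 0.095) = 1.3863 / 0.090754 ≈ 15.28.

15.3 years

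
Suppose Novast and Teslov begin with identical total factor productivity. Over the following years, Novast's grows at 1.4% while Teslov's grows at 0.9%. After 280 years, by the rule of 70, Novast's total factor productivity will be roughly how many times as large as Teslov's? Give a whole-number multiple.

roughly 4 times

Only the 0.5-point difference matters.
70/0.5 ≈ 140.00 years per doubling of the ratio; 280 years gives 2.00 doublings, so ≈ 4×.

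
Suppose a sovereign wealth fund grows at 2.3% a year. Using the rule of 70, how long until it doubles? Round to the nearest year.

30 years

Doubling time ≈ 70 / 2.3 = 30.43 years.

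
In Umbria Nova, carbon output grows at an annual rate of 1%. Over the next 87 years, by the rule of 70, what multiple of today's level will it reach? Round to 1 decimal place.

Doubles every ≈ 70.00 years (70/1).
87 years is 1.24 doublings; 2^1.24 ≈ 2.4×.

about 2.4 times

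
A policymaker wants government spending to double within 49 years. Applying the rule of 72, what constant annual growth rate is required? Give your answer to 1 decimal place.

roughly 1.5%

72 / 49 ≈ 1.47, so about 1.5% a year.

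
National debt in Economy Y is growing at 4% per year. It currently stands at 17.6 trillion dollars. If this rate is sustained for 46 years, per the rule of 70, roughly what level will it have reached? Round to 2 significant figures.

Doubling time ≈ 70/4 = 17.50 years.
46 years is 46/17.50 ≈ 2.63 doublings, a factor of 2^2.63 ≈ 6.19.
17.6 × 6.19 ≈ 110 trillion dollars.

about 110 trillion dollars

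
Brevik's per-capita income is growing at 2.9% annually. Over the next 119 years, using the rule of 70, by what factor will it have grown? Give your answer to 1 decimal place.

Doubles every ≈ 24.14 years (70/2.9).
119 years is 4.93 doublings; 2^4.93 ≈ 30.5×.

≈ 30.5 times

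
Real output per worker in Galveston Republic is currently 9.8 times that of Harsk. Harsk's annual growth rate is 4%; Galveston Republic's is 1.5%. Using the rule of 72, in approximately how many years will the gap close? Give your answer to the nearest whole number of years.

What matters is the difference: 2.5 pp.
Rule of 72 on the gap: the ratio halves every 72/2.5 ≈ 28.80 years.
A 9.8 times gap takes log₂(9.8) ≈ 3.29 halvings to close: 3.29 × 28.80 ≈ 95 years.

roughly 95 years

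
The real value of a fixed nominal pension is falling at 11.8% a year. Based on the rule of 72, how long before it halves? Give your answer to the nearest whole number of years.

about 6 years

Falling at 11.8%, it halves about every 72/11.8 = 6.10 years.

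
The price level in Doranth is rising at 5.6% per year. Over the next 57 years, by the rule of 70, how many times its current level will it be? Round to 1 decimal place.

approximately 23.6 times

Doubles every ≈ 12.50 years (70/5.6).
57 years is 4.56 doublings; 2^4.56 ≈ 23.6×.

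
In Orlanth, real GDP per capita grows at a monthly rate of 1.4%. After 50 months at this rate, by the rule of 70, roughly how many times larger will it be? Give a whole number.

At 1.4% one doubling takes ≈ 50.00 months; 50 months is 1 of them, so ×2.

around 2 times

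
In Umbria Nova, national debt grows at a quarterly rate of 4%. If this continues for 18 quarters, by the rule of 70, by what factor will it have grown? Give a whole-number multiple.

Doubling time ≈ 70/4 = 17.50 quarters.
18/17.50 ≈ 1 doubling, so about 2^1 = 2×.

around 2 times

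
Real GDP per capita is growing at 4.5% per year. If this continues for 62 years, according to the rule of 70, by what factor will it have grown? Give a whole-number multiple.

70/4.5 ≈ 15.56 years per doubling.
62 years fits 4 doublings: 2^4 = 16.

16 times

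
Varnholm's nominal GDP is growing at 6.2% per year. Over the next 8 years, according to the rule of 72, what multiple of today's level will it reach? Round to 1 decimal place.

around 1.6 times

Doubles every ≈ 11.61 years (72/6.2).
8 years is 0.69 doublings; 2^0.69 ≈ 1.6×.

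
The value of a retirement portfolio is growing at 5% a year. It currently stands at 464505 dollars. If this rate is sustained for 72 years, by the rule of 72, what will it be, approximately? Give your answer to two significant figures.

about 15000000 dollars

It doubles every 72/5 ≈ 14.40 years, so 72 years is 5.00 doublings.
2^5.00 ≈ 32.00; 464505 × 32.00 ≈ 15000000 dollars.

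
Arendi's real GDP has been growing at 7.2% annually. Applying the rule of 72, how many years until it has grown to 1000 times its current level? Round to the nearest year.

Doubling time ≈ 72/7.2 = 10.00 years.
Reaching 1000× takes log₂(1000) ≈ 9.97 doublings.
9.97 × 10.00 ≈ 100 years.

around 100 years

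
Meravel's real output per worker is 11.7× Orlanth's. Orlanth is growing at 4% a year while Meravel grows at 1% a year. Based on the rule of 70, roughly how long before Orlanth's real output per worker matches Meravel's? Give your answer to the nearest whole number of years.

What matters is the difference: 3 pp.
Rule of 70 on the gap: the ratio halves every 70/3 ≈ 23.33 years.
An 11.7× gap takes log₂(11.7) ≈ 3.55 halvings to close: 3.55 × 23.33 ≈ 83 years.

approximately 83 years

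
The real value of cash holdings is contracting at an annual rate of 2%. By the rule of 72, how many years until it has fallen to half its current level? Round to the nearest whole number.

Falling at 2%, it halves about every 72/2 = 36.00 years.

approximately 36 years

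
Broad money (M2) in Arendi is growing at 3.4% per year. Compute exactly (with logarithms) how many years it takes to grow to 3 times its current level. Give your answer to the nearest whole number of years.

t = ln(3) / ln(1 + 0.034) = 1.0986 / 0.033435 ≈ 32.86.
≈ 33 years.

33 years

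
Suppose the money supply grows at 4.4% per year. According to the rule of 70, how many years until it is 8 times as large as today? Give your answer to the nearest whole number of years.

roughly 48 years

Doubling time ≈ 70/4.4 = 15.91 years.
Getting to 8× needs 3 doublings: 3 × 15.91 ≈ 48 years.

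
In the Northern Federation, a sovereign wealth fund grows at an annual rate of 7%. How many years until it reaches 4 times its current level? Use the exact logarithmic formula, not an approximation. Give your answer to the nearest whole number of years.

t = ln(4) / ln(1 + 0.07) = 1.3863 / 0.067659 ≈ 20.49.
≈ 20 years.

20 years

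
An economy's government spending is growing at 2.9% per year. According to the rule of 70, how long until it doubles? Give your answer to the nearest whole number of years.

70/2.9 ≈ 24.14, so it doubles roughly every 24 years.

about 24 years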